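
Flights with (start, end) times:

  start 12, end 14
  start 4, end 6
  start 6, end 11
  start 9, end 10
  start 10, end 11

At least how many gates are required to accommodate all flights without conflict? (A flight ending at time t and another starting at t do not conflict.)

2

The answer is the maximum number of intervals overlapping at any instant.
Events (time:±→running): 4:+→1 6:-→0 6:+→1 9:+→2 … peak 2.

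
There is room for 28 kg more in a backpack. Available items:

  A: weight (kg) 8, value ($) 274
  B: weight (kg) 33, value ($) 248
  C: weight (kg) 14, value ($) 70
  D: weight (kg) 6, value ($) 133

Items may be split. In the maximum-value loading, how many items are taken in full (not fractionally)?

2

Greedy by value/weight ratio, highest first.
Order: A (274/8=34.25) > D (133/6=22.17) > B (248/33=7.52) > C (70/14=5.00)
Fill: take A (8 @ 274) → take D (6 @ 133) → take 14/33 of B → 105.21; 28/28 used.
2 item(s) taken whole; one partial (take 14/33 of B).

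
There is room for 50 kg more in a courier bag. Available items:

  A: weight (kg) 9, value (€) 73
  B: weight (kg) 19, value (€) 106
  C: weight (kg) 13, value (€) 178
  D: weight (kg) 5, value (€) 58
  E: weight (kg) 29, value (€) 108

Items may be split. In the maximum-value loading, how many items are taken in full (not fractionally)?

Greedy by value/weight ratio, highest first.
Ratios (sorted): C 13.69, D 11.60, A 8.11, B 5.58, E 3.72
take C (13 @ 178); take D (5 @ 58); take A (9 @ 73); take B (19 @ 106); take 4/29 of E → 14.90. Capacity used 50/50.
4 item(s) taken whole; one partial (take 4/29 of E).

4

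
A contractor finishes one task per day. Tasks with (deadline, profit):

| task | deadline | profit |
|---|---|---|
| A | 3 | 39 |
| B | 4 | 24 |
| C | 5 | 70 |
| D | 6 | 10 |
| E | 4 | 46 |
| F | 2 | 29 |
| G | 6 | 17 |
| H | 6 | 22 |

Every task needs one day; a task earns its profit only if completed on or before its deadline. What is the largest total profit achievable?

230

Sort by profit descending; place each in the latest free slot ≤ its deadline.
By profit: C(d5,70), E(d4,46), A(d3,39), F(d2,29), B(d4,24), H(d6,22), G(d6,17), D(d6,10)
C→slot 5; E→slot 4; A→slot 3; F→slot 2; B→slot 1; H→slot 6; G skipped; D skipped.
Profit = 24 + 29 + 39 + 46 + 70 + 22 = 230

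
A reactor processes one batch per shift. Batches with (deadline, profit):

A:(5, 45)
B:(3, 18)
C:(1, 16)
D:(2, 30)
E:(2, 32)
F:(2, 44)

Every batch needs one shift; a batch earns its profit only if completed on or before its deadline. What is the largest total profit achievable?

139

Profit order: A=45 F=44 E=32 D=30 B=18 C=16
Assign: A→slot 5, F→slot 2, E→slot 1, D skipped, B→slot 3, C skipped.
Slots: [1:E] [2:F] [3:B] [5:A]
Profit = 32 + 44 + 18 + 45 = 139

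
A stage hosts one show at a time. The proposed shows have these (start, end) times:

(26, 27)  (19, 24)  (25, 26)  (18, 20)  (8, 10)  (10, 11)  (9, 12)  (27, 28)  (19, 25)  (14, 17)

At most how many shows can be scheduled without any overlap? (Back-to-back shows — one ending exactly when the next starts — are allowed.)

7

Sort by end time and greedily take each interval whose start is ≥ the last chosen end.
By end time: (8,10), (10,11), (9,12), (14,17), (18,20), (19,24), (19,25), (25,26), (26,27), (27,28).
Pick (8,10); next start ≥ 10 → (10,11); next start ≥ 11 → (14,17); next start ≥ 17 → (18,20); next start ≥ 20 → (25,26); next start ≥ 26 → (26,27); next start ≥ 27 → (27,28).
Selected 7 shows.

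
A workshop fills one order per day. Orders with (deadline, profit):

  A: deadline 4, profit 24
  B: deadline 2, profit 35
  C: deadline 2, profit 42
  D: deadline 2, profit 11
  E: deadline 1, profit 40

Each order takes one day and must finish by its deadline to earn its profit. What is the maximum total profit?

Sort by profit descending; place each in the latest free slot ≤ its deadline.
By profit: C(d2,42), E(d1,40), B(d2,35), A(d4,24), D(d2,11)
C→slot 2; E→slot 1; B skipped; A→slot 4; D skipped.
Profit = 40 + 42 + 24 = 106

106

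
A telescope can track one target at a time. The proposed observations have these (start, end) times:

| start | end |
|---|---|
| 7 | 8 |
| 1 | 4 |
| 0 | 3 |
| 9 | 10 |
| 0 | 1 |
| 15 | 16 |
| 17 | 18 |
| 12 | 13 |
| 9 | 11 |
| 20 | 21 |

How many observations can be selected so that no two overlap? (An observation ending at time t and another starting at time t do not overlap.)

Order by finish time; keep every interval that doesn't clash with the previous kept one.
By end time: (0,1), (0,3), (1,4), (7,8), (9,10), (9,11), (12,13), (15,16), (17,18), (20,21).
Pick (0,1); next start ≥ 1 → (1,4); next start ≥ 4 → (7,8); next start ≥ 8 → (9,10); next start ≥ 10 → (12,13); next start ≥ 13 → (15,16); next start ≥ 16 → (17,18); next start ≥ 18 → (20,21).
Selected 8 observations.

8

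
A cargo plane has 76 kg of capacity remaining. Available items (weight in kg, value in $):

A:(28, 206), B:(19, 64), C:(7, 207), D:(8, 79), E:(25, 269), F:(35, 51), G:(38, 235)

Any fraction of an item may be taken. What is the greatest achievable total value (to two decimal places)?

Greedy by value/weight ratio, highest first.
Ratios (sorted): C 29.57, E 10.76, D 9.88, A 7.36, G 6.18, B 3.37, F 1.46
take C (7 @ 207); take E (25 @ 269); take D (8 @ 79); take A (28 @ 206); take 8/38 of G → 49.47. Capacity used 76/76.
Total value = 810.47

810.47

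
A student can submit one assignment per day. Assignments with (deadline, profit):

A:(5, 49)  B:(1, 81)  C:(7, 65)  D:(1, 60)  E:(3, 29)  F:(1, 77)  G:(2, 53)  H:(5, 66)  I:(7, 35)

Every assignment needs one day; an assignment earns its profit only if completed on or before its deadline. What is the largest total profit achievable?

378

Profit order: B=81 F=77 H=66 C=65 D=60 G=53 A=49 I=35 E=29
Assign: B→slot 1, F skipped, H→slot 5, C→slot 7, D skipped, G→slot 2, A→slot 4, I→slot 6, E→slot 3.
Slots: [1:B] [2:G] [3:E] [4:A] [5:H] [6:I] [7:C]
Profit = 81 + 53 + 29 + 49 + 66 + 35 + 65 = 378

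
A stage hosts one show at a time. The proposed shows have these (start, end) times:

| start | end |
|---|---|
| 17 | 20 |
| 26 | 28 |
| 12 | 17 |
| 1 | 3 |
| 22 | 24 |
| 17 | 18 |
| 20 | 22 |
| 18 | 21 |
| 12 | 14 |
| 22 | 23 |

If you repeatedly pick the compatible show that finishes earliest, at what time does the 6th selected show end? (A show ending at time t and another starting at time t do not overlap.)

28

By end time: (1,3), (12,14), (12,17), (17,18), (17,20), (18,21), (20,22), (22,23), (22,24), (26,28).
Pick (1,3); next start ≥ 3 → (12,14); next start ≥ 14 → (17,18); next start ≥ 18 → (18,21); next start ≥ 21 → (22,23); next start ≥ 23 → (26,28).
Selected: (1,3) (12,14) (17,18) (18,21) (22,23) (26,28)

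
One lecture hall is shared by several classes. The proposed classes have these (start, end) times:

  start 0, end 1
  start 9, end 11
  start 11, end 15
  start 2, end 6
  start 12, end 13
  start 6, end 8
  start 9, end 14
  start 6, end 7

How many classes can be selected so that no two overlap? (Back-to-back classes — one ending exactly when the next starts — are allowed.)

5

Sort by end time and greedily take each interval whose start is ≥ the last chosen end.
Sorted by end: (0,1)  (2,6)  (6,7)  (6,8)  (9,11)  (12,13)  (9,14)  (11,15)
take (0,1); take (2,6); take (6,7); skip (6,8); take (9,11); take (12,13); skip (11,15).
Selected 5 classes.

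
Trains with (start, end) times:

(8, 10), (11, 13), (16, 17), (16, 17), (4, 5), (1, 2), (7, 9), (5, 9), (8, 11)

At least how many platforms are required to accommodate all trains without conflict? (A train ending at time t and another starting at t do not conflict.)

The answer is the maximum number of intervals overlapping at any instant.
Events (time:±→running): 1:+→1 2:-→0 4:+→1 5:-→0 5:+→1 7:+→2 8:+→3 8:+→4 … peak 4.

4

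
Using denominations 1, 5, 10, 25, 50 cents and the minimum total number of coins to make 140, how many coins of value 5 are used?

1

Greedy: take as many of the largest coin as possible, then repeat with the remainder.
140 = 2×50 + 1×25 + 1×10 + 1×5
Count of 5: 1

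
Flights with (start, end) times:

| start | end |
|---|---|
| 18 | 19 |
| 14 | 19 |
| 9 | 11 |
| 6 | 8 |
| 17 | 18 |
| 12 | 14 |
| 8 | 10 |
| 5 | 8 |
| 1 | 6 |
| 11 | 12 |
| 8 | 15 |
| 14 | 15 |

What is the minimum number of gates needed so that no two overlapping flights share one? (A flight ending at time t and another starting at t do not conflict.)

3

Count concurrent intervals with a sweep; the peak is the room count.
Events (time:±→running): 1:+→1 5:+→2 6:-→1 6:+→2 8:-→1 8:-→0 8:+→1 8:+→2 9:+→3 … peak 3.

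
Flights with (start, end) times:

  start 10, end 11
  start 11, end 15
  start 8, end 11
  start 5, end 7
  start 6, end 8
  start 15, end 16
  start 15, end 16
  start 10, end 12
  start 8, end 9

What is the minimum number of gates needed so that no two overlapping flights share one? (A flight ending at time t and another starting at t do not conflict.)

Count concurrent intervals with a sweep; the peak is the room count.
Events (time:±→running): 5:+→1 6:+→2 7:-→1 8:-→0 8:+→1 8:+→2 9:-→1 10:+→2 10:+→3 … peak 3.

3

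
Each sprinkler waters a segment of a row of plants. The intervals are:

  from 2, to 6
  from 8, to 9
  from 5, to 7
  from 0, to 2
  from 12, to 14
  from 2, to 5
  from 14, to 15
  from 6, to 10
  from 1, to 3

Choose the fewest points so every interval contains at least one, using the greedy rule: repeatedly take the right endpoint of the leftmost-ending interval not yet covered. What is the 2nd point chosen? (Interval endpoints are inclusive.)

By right end: [0,2]  [1,3]  [2,5]  [2,6]  [5,7]  [8,9]  [6,10]  [12,14]  [14,15]
[0,2] uncovered → point at 2; [5,7] uncovered → point at 7; [8,9] uncovered → point at 9; [12,14] uncovered → point at 14.
Points: 2, 7, 9, 14 (4 total).

7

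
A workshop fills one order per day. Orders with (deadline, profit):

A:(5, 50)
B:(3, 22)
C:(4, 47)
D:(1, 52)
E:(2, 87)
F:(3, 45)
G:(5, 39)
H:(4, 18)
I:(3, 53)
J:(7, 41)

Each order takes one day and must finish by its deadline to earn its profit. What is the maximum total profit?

330

Take jobs in profit order; each goes to the latest open slot no later than its deadline.
By profit: E(d2,87), I(d3,53), D(d1,52), A(d5,50), C(d4,47), F(d3,45), J(d7,41), G(d5,39), B(d3,22), H(d4,18)
E→slot 2; I→slot 3; D→slot 1; A→slot 5; C→slot 4; F skipped; J→slot 7; G skipped; B skipped; H skipped.
Profit = 52 + 87 + 53 + 47 + 50 + 41 = 330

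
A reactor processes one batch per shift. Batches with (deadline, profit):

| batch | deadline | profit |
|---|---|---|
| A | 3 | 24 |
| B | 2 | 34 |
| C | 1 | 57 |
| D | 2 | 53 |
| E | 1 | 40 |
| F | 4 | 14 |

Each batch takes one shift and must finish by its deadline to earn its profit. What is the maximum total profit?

148

Profit order: C=57 D=53 E=40 B=34 A=24 F=14
Assign: C→slot 1, D→slot 2, E skipped, B skipped, A→slot 3, F→slot 4.
Slots: [1:C] [2:D] [3:A] [4:F]
Profit = 57 + 53 + 24 + 14 = 148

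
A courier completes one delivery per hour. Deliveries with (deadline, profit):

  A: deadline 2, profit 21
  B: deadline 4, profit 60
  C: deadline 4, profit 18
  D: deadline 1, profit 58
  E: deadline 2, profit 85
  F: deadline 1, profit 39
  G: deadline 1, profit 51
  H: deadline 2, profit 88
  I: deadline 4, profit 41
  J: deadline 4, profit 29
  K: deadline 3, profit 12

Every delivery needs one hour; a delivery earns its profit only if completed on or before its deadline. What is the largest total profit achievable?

274

Profit order: H=88 E=85 B=60 D=58 G=51 I=41 F=39 J=29 A=21 C=18 K=12
Assign: H→slot 2, E→slot 1, B→slot 4, D skipped, G skipped, I→slot 3, F skipped, J skipped, A skipped, C skipped, K skipped.
Slots: [1:E] [2:H] [3:I] [4:B]
Profit = 85 + 88 + 41 + 60 = 274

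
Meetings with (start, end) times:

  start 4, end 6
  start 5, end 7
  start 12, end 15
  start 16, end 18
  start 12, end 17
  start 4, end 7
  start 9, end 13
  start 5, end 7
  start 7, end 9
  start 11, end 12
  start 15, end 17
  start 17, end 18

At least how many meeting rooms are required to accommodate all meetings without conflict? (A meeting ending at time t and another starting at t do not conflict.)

4

Events (time:±→running): 4:+→1 4:+→2 5:+→3 5:+→4 … peak 4.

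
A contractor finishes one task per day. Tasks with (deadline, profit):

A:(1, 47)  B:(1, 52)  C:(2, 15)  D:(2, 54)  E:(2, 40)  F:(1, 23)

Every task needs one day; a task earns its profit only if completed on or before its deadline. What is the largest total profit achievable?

106

Sort by profit descending; place each in the latest free slot ≤ its deadline.
By profit: D(d2,54), B(d1,52), A(d1,47), E(d2,40), F(d1,23), C(d2,15)
D→slot 2; B→slot 1; A skipped; E skipped; F skipped; C skipped.
Profit = 52 + 54 = 106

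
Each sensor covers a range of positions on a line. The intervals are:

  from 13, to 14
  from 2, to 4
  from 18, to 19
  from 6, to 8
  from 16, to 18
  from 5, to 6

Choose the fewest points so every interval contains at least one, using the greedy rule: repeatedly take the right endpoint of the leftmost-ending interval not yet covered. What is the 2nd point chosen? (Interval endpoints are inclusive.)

6

By right end: [2,4]  [5,6]  [6,8]  [13,14]  [16,18]  [18,19]
[2,4] uncovered → point at 4; [5,6] uncovered → point at 6; [13,14] uncovered → point at 14; [16,18] uncovered → point at 18.
Points: 4, 6, 14, 18 (4 total).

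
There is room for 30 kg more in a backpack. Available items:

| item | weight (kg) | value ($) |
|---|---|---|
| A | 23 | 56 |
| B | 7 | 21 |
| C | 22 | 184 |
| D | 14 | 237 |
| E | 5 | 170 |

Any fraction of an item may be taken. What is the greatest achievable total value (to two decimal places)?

Order: E (170/5=34.00) > D (237/14=16.93) > C (184/22=8.36) > B (21/7=3.00) > A (56/23=2.43)
Fill: take E (5 @ 170) → take D (14 @ 237) → take 11/22 of C → 92.00; 30/30 used.
Total value = 499.00

499.00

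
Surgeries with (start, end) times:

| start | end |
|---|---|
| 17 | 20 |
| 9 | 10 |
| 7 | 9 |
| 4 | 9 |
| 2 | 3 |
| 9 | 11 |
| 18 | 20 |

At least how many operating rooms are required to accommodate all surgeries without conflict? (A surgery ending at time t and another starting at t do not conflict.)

2

The answer is the maximum number of intervals overlapping at any instant.
Events (time:±→running): 2:+→1 3:-→0 4:+→1 7:+→2 … peak 2.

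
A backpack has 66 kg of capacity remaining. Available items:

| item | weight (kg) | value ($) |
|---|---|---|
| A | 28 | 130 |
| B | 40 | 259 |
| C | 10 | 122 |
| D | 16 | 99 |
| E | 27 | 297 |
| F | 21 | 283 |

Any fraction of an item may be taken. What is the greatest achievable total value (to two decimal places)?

753.80

Sort by value per unit weight and fill in that order.
Order: F (283/21=13.48) > C (122/10=12.20) > E (297/27=11.00) > B (259/40=6.47) > D (99/16=6.19) > A (130/28=4.64)
Fill: take F (21 @ 283) → take C (10 @ 122) → take E (27 @ 297) → take 8/40 of B → 51.80; 66/66 used.
Total value = 753.80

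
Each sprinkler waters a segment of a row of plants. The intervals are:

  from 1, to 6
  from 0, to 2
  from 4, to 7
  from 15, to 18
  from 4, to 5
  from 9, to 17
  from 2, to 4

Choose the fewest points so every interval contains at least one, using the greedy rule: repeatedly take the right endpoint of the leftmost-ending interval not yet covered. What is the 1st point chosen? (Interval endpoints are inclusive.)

2

By right end: [0,2]  [2,4]  [4,5]  [1,6]  [4,7]  [9,17]  [15,18]
[0,2] uncovered → point at 2; [4,5] uncovered → point at 5; [9,17] uncovered → point at 17.
Points: 2, 5, 17 (3 total).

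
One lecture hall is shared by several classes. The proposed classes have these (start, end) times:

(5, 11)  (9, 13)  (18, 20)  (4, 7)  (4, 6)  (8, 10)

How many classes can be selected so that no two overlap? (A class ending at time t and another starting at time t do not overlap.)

3

By end time: (4,6), (4,7), (8,10), (5,11), (9,13), (18,20).
Pick (4,6); next start ≥ 6 → (8,10); next start ≥ 10 → (18,20).
Selected 3 classes.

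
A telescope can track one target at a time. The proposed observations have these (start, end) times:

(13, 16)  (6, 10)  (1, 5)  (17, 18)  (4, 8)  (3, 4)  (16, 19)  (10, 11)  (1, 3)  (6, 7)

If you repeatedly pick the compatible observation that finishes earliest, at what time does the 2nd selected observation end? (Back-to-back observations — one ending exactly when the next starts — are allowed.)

4

Sorted by end: (1,3)  (3,4)  (1,5)  (6,7)  (4,8)  (6,10)  (10,11)  (13,16)  (17,18)  (16,19)
take (1,3); take (3,4); skip (1,5); take (6,7); skip (4,8); take (10,11); take (13,16); take (17,18); skip (16,19).
Selected: (1,3) (3,4) (6,7) (10,11) (13,16) (17,18)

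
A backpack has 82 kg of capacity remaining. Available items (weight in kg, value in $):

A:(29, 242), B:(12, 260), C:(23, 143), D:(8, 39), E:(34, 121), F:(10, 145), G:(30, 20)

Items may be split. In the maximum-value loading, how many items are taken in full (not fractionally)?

5

Order: B (260/12=21.67) > F (145/10=14.50) > A (242/29=8.34) > C (143/23=6.22) > D (39/8=4.88) > E (121/34=3.56) > G (20/30=0.67)
Fill: take B (12 @ 260) → take F (10 @ 145) → take A (29 @ 242) → take C (23 @ 143) → take D (8 @ 39); 82/82 used.
5 item(s) taken whole.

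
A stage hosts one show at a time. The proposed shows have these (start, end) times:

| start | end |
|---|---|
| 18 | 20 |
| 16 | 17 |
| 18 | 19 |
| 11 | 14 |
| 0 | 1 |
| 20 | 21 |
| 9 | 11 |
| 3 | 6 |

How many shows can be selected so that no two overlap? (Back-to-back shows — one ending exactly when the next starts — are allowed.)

Sort by end time and greedily take each interval whose start is ≥ the last chosen end.
Sorted by end: (0,1)  (3,6)  (9,11)  (11,14)  (16,17)  (18,19)  (18,20)  (20,21)
take (0,1); take (3,6); take (9,11); take (11,14); take (16,17); take (18,19); take (20,21).
Selected 7 shows.

7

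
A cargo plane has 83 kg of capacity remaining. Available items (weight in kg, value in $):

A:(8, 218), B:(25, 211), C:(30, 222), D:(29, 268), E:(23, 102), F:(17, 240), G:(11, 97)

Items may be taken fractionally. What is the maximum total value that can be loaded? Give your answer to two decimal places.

974.92

Greedy by value/weight ratio, highest first.
Ratios (sorted): A 27.25, F 14.12, D 9.24, G 8.82, B 8.44, C 7.40, E 4.43
take A (8 @ 218); take F (17 @ 240); take D (29 @ 268); take G (11 @ 97); take 18/25 of B → 151.92. Capacity used 83/83.
Total value = 974.92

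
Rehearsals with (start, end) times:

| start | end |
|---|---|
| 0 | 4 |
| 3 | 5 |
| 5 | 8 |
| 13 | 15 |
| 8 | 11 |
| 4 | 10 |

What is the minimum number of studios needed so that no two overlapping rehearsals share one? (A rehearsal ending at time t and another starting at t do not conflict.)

Events (time:±→running): 0:+→1 3:+→2 … peak 2.

2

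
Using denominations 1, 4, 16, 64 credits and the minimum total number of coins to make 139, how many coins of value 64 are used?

Use the largest denomination that fits, subtract, and repeat.
139 − 2×64→11 − 2×4→3 − 3×1→0
Count of 64: 2

2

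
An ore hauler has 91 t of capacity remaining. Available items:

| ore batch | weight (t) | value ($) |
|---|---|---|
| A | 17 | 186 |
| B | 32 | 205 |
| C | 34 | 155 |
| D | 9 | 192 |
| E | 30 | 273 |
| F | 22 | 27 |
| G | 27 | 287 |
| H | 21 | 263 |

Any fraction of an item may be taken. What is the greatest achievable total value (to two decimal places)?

1082.70

Ratios (sorted): D 21.33, H 12.52, A 10.94, G 10.63, E 9.10, B 6.41, C 4.56, F 1.23
take D (9 @ 192); take H (21 @ 263); take A (17 @ 186); take G (27 @ 287); take 17/30 of E → 154.70. Capacity used 91/91.
Total value = 1082.70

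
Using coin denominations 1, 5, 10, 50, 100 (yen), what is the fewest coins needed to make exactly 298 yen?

11

Use the largest denomination that fits, subtract, and repeat.
298 = 2×100 + 1×50 + 4×10 + 1×5 + 3×1
Total coins = 2 + 1 + 4 + 1 + 3 = 11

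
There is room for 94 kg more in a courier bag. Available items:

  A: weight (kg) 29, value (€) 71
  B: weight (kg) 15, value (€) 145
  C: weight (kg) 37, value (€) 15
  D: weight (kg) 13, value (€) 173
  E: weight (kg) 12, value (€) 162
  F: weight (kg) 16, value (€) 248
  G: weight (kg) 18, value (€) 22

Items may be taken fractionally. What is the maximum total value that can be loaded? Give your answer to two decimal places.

Greedy by value/weight ratio, highest first.
Ratios (sorted): F 15.50, E 13.50, D 13.31, B 9.67, A 2.45, G 1.22, C 0.41
take F (16 @ 248); take E (12 @ 162); take D (13 @ 173); take B (15 @ 145); take A (29 @ 71); take 9/18 of G → 11.00. Capacity used 94/94.
Total value = 810.00

810.00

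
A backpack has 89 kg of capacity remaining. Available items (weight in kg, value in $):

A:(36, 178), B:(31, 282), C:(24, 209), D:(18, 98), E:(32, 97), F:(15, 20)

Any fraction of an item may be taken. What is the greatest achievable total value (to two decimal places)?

Sort by value per unit weight and fill in that order.
Ratios (sorted): B 9.10, C 8.71, D 5.44, A 4.94, E 3.03, F 1.33
take B (31 @ 282); take C (24 @ 209); take D (18 @ 98); take 16/36 of A → 79.11. Capacity used 89/89.
Total value = 668.11

668.11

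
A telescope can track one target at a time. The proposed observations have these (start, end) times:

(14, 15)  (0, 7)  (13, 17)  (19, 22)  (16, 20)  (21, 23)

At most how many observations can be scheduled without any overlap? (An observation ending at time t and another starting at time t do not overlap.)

4

Sort by end time and greedily take each interval whose start is ≥ the last chosen end.
By end time: (0,7), (14,15), (13,17), (16,20), (19,22), (21,23).
Pick (0,7); next start ≥ 7 → (14,15); next start ≥ 15 → (16,20); next start ≥ 20 → (21,23).
Selected 4 observations.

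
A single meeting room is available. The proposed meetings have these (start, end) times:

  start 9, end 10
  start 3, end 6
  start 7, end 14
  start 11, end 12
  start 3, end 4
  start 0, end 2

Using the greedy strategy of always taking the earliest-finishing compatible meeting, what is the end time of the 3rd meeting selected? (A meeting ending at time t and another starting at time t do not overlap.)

Sort by end time and greedily take each interval whose start is ≥ the last chosen end.
By end time: (0,2), (3,4), (3,6), (9,10), (11,12), (7,14).
Pick (0,2); next start ≥ 2 → (3,4); next start ≥ 4 → (9,10); next start ≥ 10 → (11,12).
Selected: (0,2) (3,4) (9,10) (11,12)

10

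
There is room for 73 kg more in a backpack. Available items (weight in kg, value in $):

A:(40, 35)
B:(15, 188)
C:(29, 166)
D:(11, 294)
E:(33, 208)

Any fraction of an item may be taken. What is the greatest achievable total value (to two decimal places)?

Ratios (sorted): D 26.73, B 12.53, E 6.30, C 5.72, A 0.88
take D (11 @ 294); take B (15 @ 188); take E (33 @ 208); take 14/29 of C → 80.14. Capacity used 73/73.
Total value = 770.14

770.14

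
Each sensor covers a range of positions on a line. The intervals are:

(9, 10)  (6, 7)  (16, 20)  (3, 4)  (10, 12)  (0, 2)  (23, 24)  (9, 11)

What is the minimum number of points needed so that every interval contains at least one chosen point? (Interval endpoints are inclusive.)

Process intervals by earliest right end; each time one isn't hit yet, stab at its right endpoint.
By right end: [0,2]  [3,4]  [6,7]  [9,10]  [9,11]  [10,12]  [16,20]  [23,24]
[0,2] uncovered → point at 2; [3,4] uncovered → point at 4; [6,7] uncovered → point at 7; [9,10] uncovered → point at 10; [16,20] uncovered → point at 20; [23,24] uncovered → point at 24.
Points: 2, 4, 7, 10, 20, 24 (6 total).

6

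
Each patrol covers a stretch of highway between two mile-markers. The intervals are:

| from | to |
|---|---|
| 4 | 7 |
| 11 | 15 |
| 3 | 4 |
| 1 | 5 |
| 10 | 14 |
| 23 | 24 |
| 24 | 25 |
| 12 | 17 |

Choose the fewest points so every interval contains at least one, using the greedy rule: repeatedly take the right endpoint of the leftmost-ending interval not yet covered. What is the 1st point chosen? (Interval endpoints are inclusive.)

4

By right end: [3,4]  [1,5]  [4,7]  [10,14]  [11,15]  [12,17]  [23,24]  [24,25]
[3,4] uncovered → point at 4; [10,14] uncovered → point at 14; [23,24] uncovered → point at 24.
Points: 4, 14, 24 (3 total).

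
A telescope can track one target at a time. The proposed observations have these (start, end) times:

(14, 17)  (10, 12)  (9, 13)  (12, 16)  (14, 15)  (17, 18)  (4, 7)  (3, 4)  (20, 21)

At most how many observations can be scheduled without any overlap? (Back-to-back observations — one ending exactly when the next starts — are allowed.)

Sort by end time and greedily take each interval whose start is ≥ the last chosen end.
Sorted by end: (3,4)  (4,7)  (10,12)  (9,13)  (14,15)  (12,16)  (14,17)  (17,18)  (20,21)
take (3,4); take (4,7); take (10,12); skip (9,13); take (14,15); take (17,18); take (20,21).
Selected 6 observations.

6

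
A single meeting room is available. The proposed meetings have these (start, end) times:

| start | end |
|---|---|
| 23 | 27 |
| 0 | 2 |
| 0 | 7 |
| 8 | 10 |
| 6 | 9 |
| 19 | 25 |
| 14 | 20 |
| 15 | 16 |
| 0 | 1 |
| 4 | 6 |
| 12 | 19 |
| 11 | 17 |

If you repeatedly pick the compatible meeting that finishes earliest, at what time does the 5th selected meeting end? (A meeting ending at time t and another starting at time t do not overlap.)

By end time: (0,1), (0,2), (4,6), (0,7), (6,9), (8,10), (15,16), (11,17), (12,19), (14,20), (19,25), (23,27).
Pick (0,1); next start ≥ 1 → (4,6); next start ≥ 6 → (6,9); next start ≥ 9 → (15,16); next start ≥ 16 → (19,25).
Selected: (0,1) (4,6) (6,9) (15,16) (19,25)

25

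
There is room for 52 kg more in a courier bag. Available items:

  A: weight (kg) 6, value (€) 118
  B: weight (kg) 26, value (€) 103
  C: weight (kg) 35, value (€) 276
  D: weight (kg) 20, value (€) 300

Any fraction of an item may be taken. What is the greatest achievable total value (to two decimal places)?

623.03

Sort by value per unit weight and fill in that order.
Order: A (118/6=19.67) > D (300/20=15.00) > C (276/35=7.89) > B (103/26=3.96)
Fill: take A (6 @ 118) → take D (20 @ 300) → take 26/35 of C → 205.03; 52/52 used.
Total value = 623.03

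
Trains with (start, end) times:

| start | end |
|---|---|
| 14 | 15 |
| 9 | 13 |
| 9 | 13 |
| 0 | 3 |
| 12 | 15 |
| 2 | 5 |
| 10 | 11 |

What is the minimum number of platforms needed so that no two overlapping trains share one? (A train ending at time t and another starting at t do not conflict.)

Count concurrent intervals with a sweep; the peak is the room count.
Events (time:±→running): 0:+→1 2:+→2 3:-→1 5:-→0 9:+→1 9:+→2 10:+→3 … peak 3.

3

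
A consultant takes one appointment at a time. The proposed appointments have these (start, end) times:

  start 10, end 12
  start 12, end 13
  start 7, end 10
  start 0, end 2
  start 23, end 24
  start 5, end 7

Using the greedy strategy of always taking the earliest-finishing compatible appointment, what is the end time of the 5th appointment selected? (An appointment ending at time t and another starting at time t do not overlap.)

13

Sorted by end: (0,2)  (5,7)  (7,10)  (10,12)  (12,13)  (23,24)
take (0,2); take (5,7); take (7,10); take (10,12); take (12,13); take (23,24).
Selected: (0,2) (5,7) (7,10) (10,12) (12,13) (23,24)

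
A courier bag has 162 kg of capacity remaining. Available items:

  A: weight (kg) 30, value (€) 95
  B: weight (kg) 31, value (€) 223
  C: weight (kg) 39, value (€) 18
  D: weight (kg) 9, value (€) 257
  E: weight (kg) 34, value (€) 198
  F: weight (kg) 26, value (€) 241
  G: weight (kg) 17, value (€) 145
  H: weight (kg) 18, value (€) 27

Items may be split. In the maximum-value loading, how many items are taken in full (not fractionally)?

6

Sort by value per unit weight and fill in that order.
Ratios (sorted): D 28.56, F 9.27, G 8.53, B 7.19, E 5.82, A 3.17, H 1.50, C 0.46
take D (9 @ 257); take F (26 @ 241); take G (17 @ 145); take B (31 @ 223); take E (34 @ 198); take A (30 @ 95); take 15/18 of H → 22.50. Capacity used 162/162.
6 item(s) taken whole; one partial (take 15/18 of H).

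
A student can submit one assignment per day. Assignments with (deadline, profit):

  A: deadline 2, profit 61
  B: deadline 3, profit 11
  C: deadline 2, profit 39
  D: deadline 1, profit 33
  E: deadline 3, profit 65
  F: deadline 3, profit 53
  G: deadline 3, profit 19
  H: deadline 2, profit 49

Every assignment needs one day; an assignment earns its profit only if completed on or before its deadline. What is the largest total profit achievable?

By profit: E(d3,65), A(d2,61), F(d3,53), H(d2,49), C(d2,39), D(d1,33), G(d3,19), B(d3,11)
E→slot 3; A→slot 2; F→slot 1; H skipped; C skipped; D skipped; G skipped; B skipped.
Profit = 53 + 61 + 65 = 179

179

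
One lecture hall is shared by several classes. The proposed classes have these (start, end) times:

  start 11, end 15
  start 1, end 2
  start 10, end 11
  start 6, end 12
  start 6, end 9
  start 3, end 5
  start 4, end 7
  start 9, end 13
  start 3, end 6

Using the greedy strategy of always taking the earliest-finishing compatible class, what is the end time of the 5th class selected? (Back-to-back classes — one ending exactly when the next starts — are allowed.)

15

Sorted by end: (1,2)  (3,5)  (3,6)  (4,7)  (6,9)  (10,11)  (6,12)  (9,13)  (11,15)
take (1,2); take (3,5); take (6,9); take (10,11); take (11,15).
Selected: (1,2) (3,5) (6,9) (10,11) (11,15)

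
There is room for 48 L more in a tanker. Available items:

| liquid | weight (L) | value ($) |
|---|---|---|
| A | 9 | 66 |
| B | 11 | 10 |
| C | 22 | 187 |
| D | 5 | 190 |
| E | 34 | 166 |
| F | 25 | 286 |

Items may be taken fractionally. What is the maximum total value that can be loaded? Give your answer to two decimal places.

629.00

Ratios (sorted): D 38.00, F 11.44, C 8.50, A 7.33, E 4.88, B 0.91
take D (5 @ 190); take F (25 @ 286); take 18/22 of C → 153.00. Capacity used 48/48.
Total value = 629.00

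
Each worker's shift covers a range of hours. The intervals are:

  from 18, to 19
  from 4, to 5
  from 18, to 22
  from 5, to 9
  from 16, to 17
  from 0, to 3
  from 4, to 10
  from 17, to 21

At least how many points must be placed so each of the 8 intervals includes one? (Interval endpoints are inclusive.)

Process intervals by earliest right end; each time one isn't hit yet, stab at its right endpoint.
By right end: [0,3]  [4,5]  [5,9]  [4,10]  [16,17]  [18,19]  [17,21]  [18,22]
[0,3] uncovered → point at 3; [4,5] uncovered → point at 5; [16,17] uncovered → point at 17; [18,19] uncovered → point at 19.
Points: 3, 5, 17, 19 (4 total).

4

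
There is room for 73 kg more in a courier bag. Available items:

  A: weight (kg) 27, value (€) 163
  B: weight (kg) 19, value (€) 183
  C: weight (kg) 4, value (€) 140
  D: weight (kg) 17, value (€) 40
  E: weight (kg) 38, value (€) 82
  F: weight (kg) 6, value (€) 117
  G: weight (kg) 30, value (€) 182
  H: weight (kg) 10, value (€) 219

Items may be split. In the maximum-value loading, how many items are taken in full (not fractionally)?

Sort by value per unit weight and fill in that order.
Ratios (sorted): C 35.00, H 21.90, F 19.50, B 9.63, G 6.07, A 6.04, D 2.35, E 2.16
take C (4 @ 140); take H (10 @ 219); take F (6 @ 117); take B (19 @ 183); take G (30 @ 182); take 4/27 of A → 24.15. Capacity used 73/73.
5 item(s) taken whole; one partial (take 4/27 of A).

5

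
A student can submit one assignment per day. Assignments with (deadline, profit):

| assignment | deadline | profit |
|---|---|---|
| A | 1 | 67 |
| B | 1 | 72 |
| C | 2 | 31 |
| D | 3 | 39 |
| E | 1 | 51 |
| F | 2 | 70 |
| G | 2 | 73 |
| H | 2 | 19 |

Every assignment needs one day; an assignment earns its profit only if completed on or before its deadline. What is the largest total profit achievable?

Sort by profit descending; place each in the latest free slot ≤ its deadline.
Profit order: G=73 B=72 F=70 A=67 E=51 D=39 C=31 H=19
Assign: G→slot 2, B→slot 1, F skipped, A skipped, E skipped, D→slot 3, C skipped, H skipped.
Slots: [1:B] [2:G] [3:D]
Profit = 72 + 73 + 39 = 184

184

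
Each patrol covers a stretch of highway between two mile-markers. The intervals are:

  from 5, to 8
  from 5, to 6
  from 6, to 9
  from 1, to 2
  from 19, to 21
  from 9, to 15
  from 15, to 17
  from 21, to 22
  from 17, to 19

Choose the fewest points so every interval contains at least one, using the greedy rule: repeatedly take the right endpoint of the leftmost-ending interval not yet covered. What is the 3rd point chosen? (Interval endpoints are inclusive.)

Sort by right endpoint; whenever an interval is uncovered, place a point at its right end.
By right end: [1,2]  [5,6]  [5,8]  [6,9]  [9,15]  [15,17]  [17,19]  [19,21]  [21,22]
[1,2] uncovered → point at 2; [5,6] uncovered → point at 6; [9,15] uncovered → point at 15; [17,19] uncovered → point at 19; [21,22] uncovered → point at 22.
Points: 2, 6, 15, 19, 22 (5 total).

15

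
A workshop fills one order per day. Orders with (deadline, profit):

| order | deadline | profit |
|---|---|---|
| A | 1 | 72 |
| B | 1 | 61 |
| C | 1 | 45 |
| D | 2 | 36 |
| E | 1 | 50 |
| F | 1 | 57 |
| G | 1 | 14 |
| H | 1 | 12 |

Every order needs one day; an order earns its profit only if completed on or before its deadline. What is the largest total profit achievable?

Sort by profit descending; place each in the latest free slot ≤ its deadline.
Profit order: A=72 B=61 F=57 E=50 C=45 D=36 G=14 H=12
Assign: A→slot 1, B skipped, F skipped, E skipped, C skipped, D→slot 2, G skipped, H skipped.
Slots: [1:A] [2:D]
Profit = 72 + 36 = 108

108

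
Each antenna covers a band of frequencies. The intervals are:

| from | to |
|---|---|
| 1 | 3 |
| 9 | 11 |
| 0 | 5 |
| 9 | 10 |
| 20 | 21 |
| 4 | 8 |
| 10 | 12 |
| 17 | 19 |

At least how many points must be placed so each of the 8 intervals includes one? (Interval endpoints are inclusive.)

Process intervals by earliest right end; each time one isn't hit yet, stab at its right endpoint.
By right end: [1,3]  [0,5]  [4,8]  [9,10]  [9,11]  [10,12]  [17,19]  [20,21]
[1,3] uncovered → point at 3; [4,8] uncovered → point at 8; [9,10] uncovered → point at 10; [17,19] uncovered → point at 19; [20,21] uncovered → point at 21.
Points: 3, 8, 10, 19, 21 (5 total).

5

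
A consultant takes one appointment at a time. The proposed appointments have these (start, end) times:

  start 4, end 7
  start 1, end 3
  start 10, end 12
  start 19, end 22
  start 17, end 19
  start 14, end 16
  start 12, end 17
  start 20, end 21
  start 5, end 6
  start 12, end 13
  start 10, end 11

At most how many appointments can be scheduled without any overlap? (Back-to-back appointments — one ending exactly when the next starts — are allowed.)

By end time: (1,3), (5,6), (4,7), (10,11), (10,12), (12,13), (14,16), (12,17), (17,19), (20,21), (19,22).
Pick (1,3); next start ≥ 3 → (5,6); next start ≥ 6 → (10,11); next start ≥ 11 → (12,13); next start ≥ 13 → (14,16); next start ≥ 16 → (17,19); next start ≥ 19 → (20,21).
Selected 7 appointments.

7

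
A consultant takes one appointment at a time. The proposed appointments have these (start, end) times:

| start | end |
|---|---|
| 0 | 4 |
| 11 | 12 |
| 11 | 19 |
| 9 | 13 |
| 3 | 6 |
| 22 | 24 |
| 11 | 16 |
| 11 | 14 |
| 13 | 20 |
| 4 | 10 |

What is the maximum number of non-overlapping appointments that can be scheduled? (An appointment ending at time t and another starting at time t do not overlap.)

Sorted by end: (0,4)  (3,6)  (4,10)  (11,12)  (9,13)  (11,14)  (11,16)  (11,19)  (13,20)  (22,24)
take (0,4); take (4,10); take (11,12); skip (9,13); skip (11,14); take (13,20); take (22,24).
Selected 5 appointments.

5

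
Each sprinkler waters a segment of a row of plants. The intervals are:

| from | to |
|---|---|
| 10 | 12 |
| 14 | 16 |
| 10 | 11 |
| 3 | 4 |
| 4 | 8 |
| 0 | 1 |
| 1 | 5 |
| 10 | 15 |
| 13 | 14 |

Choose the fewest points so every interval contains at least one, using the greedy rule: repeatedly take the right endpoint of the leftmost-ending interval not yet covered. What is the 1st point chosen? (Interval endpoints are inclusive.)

Sorted: [0,1] [3,4] [1,5] [4,8] [10,11] [10,12] [13,14] [10,15] [14,16]
{[0,1]} hit by 1; {[3,4],[1,5],[4,8]} hit by 4; {[10,11],[10,12]} hit by 11; {[13,14],[10,15],[14,16]} hit by 14.
Points: 1, 4, 11, 14 (4 total).

1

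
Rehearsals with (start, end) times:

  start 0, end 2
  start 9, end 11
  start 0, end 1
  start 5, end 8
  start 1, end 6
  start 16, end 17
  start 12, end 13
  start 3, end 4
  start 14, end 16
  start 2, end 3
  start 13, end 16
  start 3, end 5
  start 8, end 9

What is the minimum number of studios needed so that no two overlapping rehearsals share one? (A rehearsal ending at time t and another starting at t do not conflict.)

Count concurrent intervals with a sweep; the peak is the room count.
Events (time:±→running): 0:+→1 0:+→2 1:-→1 1:+→2 2:-→1 2:+→2 3:-→1 3:+→2 3:+→3 … peak 3.

3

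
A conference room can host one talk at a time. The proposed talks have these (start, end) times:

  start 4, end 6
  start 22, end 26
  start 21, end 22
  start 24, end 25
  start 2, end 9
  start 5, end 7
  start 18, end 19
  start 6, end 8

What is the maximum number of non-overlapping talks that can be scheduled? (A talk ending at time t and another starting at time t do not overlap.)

5

Greedy by earliest finish: after sorting by end time, pick each interval compatible with the last pick.
By end time: (4,6), (5,7), (6,8), (2,9), (18,19), (21,22), (24,25), (22,26).
Pick (4,6); next start ≥ 6 → (6,8); next start ≥ 8 → (18,19); next start ≥ 19 → (21,22); next start ≥ 22 → (24,25).
Selected 5 talks.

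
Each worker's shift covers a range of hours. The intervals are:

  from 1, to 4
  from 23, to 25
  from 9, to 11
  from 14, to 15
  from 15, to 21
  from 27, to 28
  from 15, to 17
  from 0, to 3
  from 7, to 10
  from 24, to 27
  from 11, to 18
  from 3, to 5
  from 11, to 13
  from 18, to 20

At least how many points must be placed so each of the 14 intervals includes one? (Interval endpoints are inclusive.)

7

Sort by right endpoint; whenever an interval is uncovered, place a point at its right end.
Sorted: [0,3] [1,4] [3,5] [7,10] [9,11] [11,13] [14,15] [15,17] [11,18] [18,20] [15,21] [23,25] [24,27] [27,28]
{[0,3],[1,4],[3,5]} hit by 3; {[7,10],[9,11]} hit by 10; {[11,13]} hit by 13; {[14,15],[15,17],[11,18]} hit by 15; {[18,20],[15,21]} hit by 20; {[23,25],[24,27]} hit by 25; {[27,28]} hit by 28.
Points: 3, 10, 13, 15, 20, 25, 28 (7 total).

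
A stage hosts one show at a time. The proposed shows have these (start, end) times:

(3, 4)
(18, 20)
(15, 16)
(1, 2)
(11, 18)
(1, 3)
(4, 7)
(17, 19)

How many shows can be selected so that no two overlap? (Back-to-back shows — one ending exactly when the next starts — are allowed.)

5

Order by finish time; keep every interval that doesn't clash with the previous kept one.
By end time: (1,2), (1,3), (3,4), (4,7), (15,16), (11,18), (17,19), (18,20).
Pick (1,2); next start ≥ 2 → (3,4); next start ≥ 4 → (4,7); next start ≥ 7 → (15,16); next start ≥ 16 → (17,19).
Selected 5 shows.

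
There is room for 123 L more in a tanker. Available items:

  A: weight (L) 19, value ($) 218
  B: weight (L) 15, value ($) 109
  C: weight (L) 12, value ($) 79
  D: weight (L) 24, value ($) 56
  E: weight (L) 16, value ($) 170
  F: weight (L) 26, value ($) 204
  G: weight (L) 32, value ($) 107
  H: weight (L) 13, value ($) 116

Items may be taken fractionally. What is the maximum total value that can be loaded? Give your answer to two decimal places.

Order: A (218/19=11.47) > E (170/16=10.62) > H (116/13=8.92) > F (204/26=7.85) > B (109/15=7.27) > C (79/12=6.58) > G (107/32=3.34) > D (56/24=2.33)
Fill: take A (19 @ 218) → take E (16 @ 170) → take H (13 @ 116) → take F (26 @ 204) → take B (15 @ 109) → take C (12 @ 79) → take 22/32 of G → 73.56; 123/123 used.
Total value = 969.56

969.56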